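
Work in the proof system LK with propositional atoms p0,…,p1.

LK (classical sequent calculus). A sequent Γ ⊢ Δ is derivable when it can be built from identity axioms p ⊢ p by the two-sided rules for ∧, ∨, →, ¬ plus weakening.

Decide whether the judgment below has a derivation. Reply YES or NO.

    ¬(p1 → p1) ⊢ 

Proof tree:
[¬L] ¬(p1 → p1) ⊢ 
  [→R]  ⊢ (p1 → p1)
    [Ax] p1 ⊢ p1

Result: YES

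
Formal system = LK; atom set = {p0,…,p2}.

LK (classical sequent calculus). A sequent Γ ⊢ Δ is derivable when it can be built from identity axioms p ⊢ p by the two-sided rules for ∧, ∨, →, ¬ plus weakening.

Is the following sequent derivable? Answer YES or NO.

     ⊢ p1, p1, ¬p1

Derivation trace:
[¬R]  ⊢ p1, p1, ¬p1
  [WR] p1 ⊢ p1, p1
    [Ax] p1 ⊢ p1

Result: YES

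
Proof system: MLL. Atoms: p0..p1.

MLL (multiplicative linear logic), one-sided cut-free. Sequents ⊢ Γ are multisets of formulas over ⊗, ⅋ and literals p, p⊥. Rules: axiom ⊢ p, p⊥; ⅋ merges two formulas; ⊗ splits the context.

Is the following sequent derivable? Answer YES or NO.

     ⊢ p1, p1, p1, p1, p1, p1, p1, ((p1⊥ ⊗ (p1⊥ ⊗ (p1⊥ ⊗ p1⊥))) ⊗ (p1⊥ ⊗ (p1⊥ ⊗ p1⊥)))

Derivation (root first):
[⊗]  ⊢ p1, p1, p1, p1, p1, p1, p1, ((p1⊥ ⊗ (p1⊥ ⊗ (p1⊥ ⊗ p1⊥))) ⊗ (p1⊥ ⊗ (p1⊥ ⊗ p1⊥)))
  [⊗]  ⊢ p1, p1, p1, p1, (p1⊥ ⊗ (p1⊥ ⊗ (p1⊥ ⊗ p1⊥)))
    [Ax]  ⊢ p1, p1⊥
    [⊗]  ⊢ p1, p1, p1, (p1⊥ ⊗ (p1⊥ ⊗ p1⊥))
      [Ax]  ⊢ p1, p1⊥
      [⊗]  ⊢ p1, p1, (p1⊥ ⊗ p1⊥)
        [Ax]  ⊢ p1, p1⊥
        [Ax]  ⊢ p1, p1⊥
  [⊗]  ⊢ p1, p1, p1, (p1⊥ ⊗ (p1⊥ ⊗ p1⊥))
    [Ax]  ⊢ p1, p1⊥
    [⊗]  ⊢ p1, p1, (p1⊥ ⊗ p1⊥)
      [Ax]  ⊢ p1, p1⊥
      [Ax]  ⊢ p1, p1⊥

Result: YES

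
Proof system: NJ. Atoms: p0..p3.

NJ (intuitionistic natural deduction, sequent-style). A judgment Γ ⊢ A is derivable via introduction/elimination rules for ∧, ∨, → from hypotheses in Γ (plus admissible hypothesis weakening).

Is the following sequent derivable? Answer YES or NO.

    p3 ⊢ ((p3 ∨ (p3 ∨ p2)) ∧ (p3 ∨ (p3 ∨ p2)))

Derivation (root first):
[∧I] p3 ⊢ ((p3 ∨ (p3 ∨ p2)) ∧ (p3 ∨ (p3 ∨ p2)))
  [∨I₂] p3 ⊢ (p3 ∨ (p3 ∨ p2))
    [∨I₁] p3 ⊢ (p3 ∨ p2)
      [Ax] p3 ⊢ p3
  [∨I₂] p3 ⊢ (p3 ∨ (p3 ∨ p2))
    [∨I₁] p3 ⊢ (p3 ∨ p2)
      [Ax] p3 ⊢ p3

Result: YES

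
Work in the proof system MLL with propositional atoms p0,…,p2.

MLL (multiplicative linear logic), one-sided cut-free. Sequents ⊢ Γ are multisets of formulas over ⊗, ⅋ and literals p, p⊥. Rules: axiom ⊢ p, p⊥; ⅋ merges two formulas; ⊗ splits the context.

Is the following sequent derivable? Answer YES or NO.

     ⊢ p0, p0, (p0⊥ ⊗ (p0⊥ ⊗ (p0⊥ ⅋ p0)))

Proof tree:
[⊗]  ⊢ p0, p0, (p0⊥ ⊗ (p0⊥ ⊗ (p0⊥ ⅋ p0)))
  [Ax]  ⊢ p0, p0⊥
  [⊗]  ⊢ p0, (p0⊥ ⊗ (p0⊥ ⅋ p0))
    [Ax]  ⊢ p0, p0⊥
    [⅋]  ⊢ (p0⊥ ⅋ p0)
      [Ax]  ⊢ p0, p0⊥

Result: YES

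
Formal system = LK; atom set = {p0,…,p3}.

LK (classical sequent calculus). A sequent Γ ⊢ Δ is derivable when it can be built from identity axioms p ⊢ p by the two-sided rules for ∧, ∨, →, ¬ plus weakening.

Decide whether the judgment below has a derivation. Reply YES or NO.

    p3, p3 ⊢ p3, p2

Derivation (root first):
[WL] p3, p3 ⊢ p3, p2
  [WR] p3 ⊢ p3, p2
    [Ax] p3 ⊢ p3

Result: YES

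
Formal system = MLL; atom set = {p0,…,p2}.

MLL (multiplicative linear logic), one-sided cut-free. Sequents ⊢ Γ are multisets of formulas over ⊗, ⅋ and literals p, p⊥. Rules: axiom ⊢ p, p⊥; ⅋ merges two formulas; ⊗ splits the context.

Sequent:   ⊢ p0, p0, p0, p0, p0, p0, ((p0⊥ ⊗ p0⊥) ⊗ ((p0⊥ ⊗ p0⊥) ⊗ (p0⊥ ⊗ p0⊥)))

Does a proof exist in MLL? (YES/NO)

Proof tree:
[⊗]  ⊢ p0, p0, p0, p0, p0, p0, ((p0⊥ ⊗ p0⊥) ⊗ ((p0⊥ ⊗ p0⊥) ⊗ (p0⊥ ⊗ p0⊥)))
  [⊗]  ⊢ p0, p0, (p0⊥ ⊗ p0⊥)
    [Ax]  ⊢ p0, p0⊥
    [Ax]  ⊢ p0, p0⊥
  [⊗]  ⊢ p0, p0, p0, p0, ((p0⊥ ⊗ p0⊥) ⊗ (p0⊥ ⊗ p0⊥))
    [⊗]  ⊢ p0, p0, (p0⊥ ⊗ p0⊥)
      [Ax]  ⊢ p0, p0⊥
      [Ax]  ⊢ p0, p0⊥
    [⊗]  ⊢ p0, p0, (p0⊥ ⊗ p0⊥)
      [Ax]  ⊢ p0, p0⊥
      [Ax]  ⊢ p0, p0⊥

Result: YES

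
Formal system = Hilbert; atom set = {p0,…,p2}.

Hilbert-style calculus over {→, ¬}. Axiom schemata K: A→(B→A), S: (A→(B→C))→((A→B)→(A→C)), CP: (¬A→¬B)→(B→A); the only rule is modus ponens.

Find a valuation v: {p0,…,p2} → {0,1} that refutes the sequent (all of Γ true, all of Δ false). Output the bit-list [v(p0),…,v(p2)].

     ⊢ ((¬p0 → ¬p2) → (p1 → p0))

Enumerate valuations to refute Γ ⊢ Δ:
  v=000: Γ:[] Δ:[((¬p0 → ¬p2) → (p1 → p0))=T] refutes=False
  v=001: Γ:[] Δ:[((¬p0 → ¬p2) → (p1 → p0))=T] refutes=False
  v=010: Γ:[] Δ:[((¬p0 → ¬p2) → (p1 → p0))=F] refutes=True  ← countermodel

Result: [0, 1, 0]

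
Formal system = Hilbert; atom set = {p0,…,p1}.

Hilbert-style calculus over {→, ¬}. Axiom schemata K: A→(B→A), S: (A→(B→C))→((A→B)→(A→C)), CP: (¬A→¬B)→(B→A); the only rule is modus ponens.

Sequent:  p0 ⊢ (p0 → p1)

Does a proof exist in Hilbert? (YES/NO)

Enumerate valuations to refute Γ ⊢ Δ:
  v=00: Γ:[p0=F] Δ:[(p0 → p1)=T] refutes=False
  v=01: Γ:[p0=F] Δ:[(p0 → p1)=T] refutes=False
  v=10: Γ:[p0=T] Δ:[(p0 → p1)=F] refutes=True  ← countermodel

Result: NO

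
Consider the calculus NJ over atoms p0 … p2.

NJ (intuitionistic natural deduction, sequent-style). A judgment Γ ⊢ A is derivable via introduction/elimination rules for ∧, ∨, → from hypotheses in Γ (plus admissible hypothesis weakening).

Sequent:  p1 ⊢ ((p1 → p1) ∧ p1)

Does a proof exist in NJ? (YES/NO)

Derivation (root first):
[∧I] p1 ⊢ ((p1 → p1) ∧ p1)
  [→I]  ⊢ (p1 → p1)
    [Ax] p1 ⊢ p1
  [Ax] p1 ⊢ p1

Result: YES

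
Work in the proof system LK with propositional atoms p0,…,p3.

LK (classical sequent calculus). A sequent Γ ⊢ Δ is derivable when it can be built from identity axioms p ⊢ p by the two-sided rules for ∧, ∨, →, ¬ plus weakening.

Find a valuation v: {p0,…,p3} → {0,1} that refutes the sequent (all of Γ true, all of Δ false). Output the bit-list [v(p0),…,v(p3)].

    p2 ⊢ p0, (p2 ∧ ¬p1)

Enumerate valuations to refute Γ ⊢ Δ:
  v=0000: Γ:[p2=F] Δ:[p0=F, (p2 ∧ ¬p1)=F] refutes=False
  v=0001: Γ:[p2=F] Δ:[p0=F, (p2 ∧ ¬p1)=F] refutes=False
  v=0010: Γ:[p2=T] Δ:[p0=F, (p2 ∧ ¬p1)=T] refutes=False
  v=0011: Γ:[p2=T] Δ:[p0=F, (p2 ∧ ¬p1)=T] refutes=False
  v=0100: Γ:[p2=F] Δ:[p0=F, (p2 ∧ ¬p1)=F] refutes=False
  v=0101: Γ:[p2=F] Δ:[p0=F, (p2 ∧ ¬p1)=F] refutes=False
  v=0110: Γ:[p2=T] Δ:[p0=F, (p2 ∧ ¬p1)=F] refutes=True  ← countermodel

Result: [0, 1, 1, 0]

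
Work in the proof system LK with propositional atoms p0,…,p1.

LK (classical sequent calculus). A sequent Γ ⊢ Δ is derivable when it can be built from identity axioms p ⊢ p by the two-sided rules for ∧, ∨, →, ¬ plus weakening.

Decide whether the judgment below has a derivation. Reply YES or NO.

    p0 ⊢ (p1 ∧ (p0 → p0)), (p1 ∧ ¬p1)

Enumerate valuations to refute Γ ⊢ Δ:
  v=00: Γ:[p0=F] Δ:[(p1 ∧ (p0 → p0))=F, (p1 ∧ ¬p1)=F] refutes=False
  v=01: Γ:[p0=F] Δ:[(p1 ∧ (p0 → p0))=T, (p1 ∧ ¬p1)=F] refutes=False
  v=10: Γ:[p0=T] Δ:[(p1 ∧ (p0 → p0))=F, (p1 ∧ ¬p1)=F] refutes=True  ← countermodel

Result: NO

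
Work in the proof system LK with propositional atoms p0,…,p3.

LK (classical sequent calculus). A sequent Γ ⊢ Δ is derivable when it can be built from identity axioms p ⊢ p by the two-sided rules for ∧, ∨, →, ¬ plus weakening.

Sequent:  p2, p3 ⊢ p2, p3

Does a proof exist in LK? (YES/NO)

Derivation (root first):
[WL] p2, p3 ⊢ p2, p3
  [WR] p2 ⊢ p2, p3
    [Ax] p2 ⊢ p2

Result: YES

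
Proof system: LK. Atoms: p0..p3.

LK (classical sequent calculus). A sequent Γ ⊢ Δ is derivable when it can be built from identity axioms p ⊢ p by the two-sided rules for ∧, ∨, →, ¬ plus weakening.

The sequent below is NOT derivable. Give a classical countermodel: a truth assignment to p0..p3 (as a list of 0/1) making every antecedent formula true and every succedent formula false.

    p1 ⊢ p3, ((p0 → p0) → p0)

Enumerate valuations to refute Γ ⊢ Δ:
  v=0000: Γ:[p1=F] Δ:[p3=F, ((p0 → p0) → p0)=F] refutes=False
  v=0001: Γ:[p1=F] Δ:[p3=T, ((p0 → p0) → p0)=F] refutes=False
  v=0010: Γ:[p1=F] Δ:[p3=F, ((p0 → p0) → p0)=F] refutes=False
  v=0011: Γ:[p1=F] Δ:[p3=T, ((p0 → p0) → p0)=F] refutes=False
  v=0100: Γ:[p1=T] Δ:[p3=F, ((p0 → p0) → p0)=F] refutes=True  ← countermodel

Result: [0, 1, 0, 0]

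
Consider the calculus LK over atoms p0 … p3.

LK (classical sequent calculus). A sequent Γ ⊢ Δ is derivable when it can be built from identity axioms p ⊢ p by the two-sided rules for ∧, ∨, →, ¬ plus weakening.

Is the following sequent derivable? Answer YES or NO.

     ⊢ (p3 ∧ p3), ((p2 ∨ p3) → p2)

Derivation (root first):
[→R]  ⊢ (p3 ∧ p3), ((p2 ∨ p3) → p2)
  [∧R] (p2 ∨ p3) ⊢ p2, (p3 ∧ p3)
    [∨L] (p2 ∨ p3) ⊢ p2, p3
      [Ax] p2 ⊢ p2
      [Ax] p3 ⊢ p3
    [∨L] (p2 ∨ p3) ⊢ p2, p3
      [Ax] p2 ⊢ p2
      [Ax] p3 ⊢ p3

Result: YES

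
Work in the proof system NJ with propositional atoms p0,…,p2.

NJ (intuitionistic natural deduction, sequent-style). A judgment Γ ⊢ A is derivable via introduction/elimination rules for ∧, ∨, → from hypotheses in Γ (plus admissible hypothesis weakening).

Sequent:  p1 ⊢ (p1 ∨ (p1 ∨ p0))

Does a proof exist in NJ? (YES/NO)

Proof tree:
[∨I₂] p1 ⊢ (p1 ∨ (p1 ∨ p0))
  [∨I₁] p1 ⊢ (p1 ∨ p0)
    [Ax] p1 ⊢ p1

Result: YES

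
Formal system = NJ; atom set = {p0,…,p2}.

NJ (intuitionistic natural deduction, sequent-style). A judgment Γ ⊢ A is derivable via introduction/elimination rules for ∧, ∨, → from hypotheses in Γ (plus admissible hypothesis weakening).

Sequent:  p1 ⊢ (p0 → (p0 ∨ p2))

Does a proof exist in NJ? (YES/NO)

Derivation trace:
[Wk] p1 ⊢ (p0 → (p0 ∨ p2))
  [→I]  ⊢ (p0 → (p0 ∨ p2))
    [∨I₁] p0 ⊢ (p0 ∨ p2)
      [Ax] p0 ⊢ p0

Result: YES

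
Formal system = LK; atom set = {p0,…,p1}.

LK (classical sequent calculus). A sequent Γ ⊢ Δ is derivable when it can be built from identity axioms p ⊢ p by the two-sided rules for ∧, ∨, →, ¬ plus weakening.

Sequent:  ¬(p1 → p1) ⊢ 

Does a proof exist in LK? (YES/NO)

Proof tree:
[¬L] ¬(p1 → p1) ⊢ 
  [→R]  ⊢ (p1 → p1)
    [Ax] p1 ⊢ p1

Result: YES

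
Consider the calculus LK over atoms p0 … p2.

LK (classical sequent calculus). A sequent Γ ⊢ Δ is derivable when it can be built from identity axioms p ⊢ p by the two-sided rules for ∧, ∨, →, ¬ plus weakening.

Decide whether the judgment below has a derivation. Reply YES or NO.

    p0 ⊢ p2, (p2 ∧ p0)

Search for a countermodel by truth-table:
  v=000: Γ:[p0=F] Δ:[p2=F, (p2 ∧ p0)=F] refutes=False
  v=001: Γ:[p0=F] Δ:[p2=T, (p2 ∧ p0)=F] refutes=False
  v=010: Γ:[p0=F] Δ:[p2=F, (p2 ∧ p0)=F] refutes=False
  v=011: Γ:[p0=F] Δ:[p2=T, (p2 ∧ p0)=F] refutes=False
  v=100: Γ:[p0=T] Δ:[p2=F, (p2 ∧ p0)=F] refutes=True  ← countermodel

Result: NO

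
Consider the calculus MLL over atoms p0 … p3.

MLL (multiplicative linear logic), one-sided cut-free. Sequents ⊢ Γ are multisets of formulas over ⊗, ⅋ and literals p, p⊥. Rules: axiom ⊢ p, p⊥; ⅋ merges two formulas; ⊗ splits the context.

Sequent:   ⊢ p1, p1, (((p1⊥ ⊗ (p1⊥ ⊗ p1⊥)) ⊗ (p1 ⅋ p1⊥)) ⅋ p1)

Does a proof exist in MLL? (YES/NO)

Derivation trace:
[⅋]  ⊢ p1, p1, (((p1⊥ ⊗ (p1⊥ ⊗ p1⊥)) ⊗ (p1 ⅋ p1⊥)) ⅋ p1)
  [⊗]  ⊢ p1, p1, p1, ((p1⊥ ⊗ (p1⊥ ⊗ p1⊥)) ⊗ (p1 ⅋ p1⊥))
    [⊗]  ⊢ p1, p1, p1, (p1⊥ ⊗ (p1⊥ ⊗ p1⊥))
      [Ax]  ⊢ p1, p1⊥
      [⊗]  ⊢ p1, p1, (p1⊥ ⊗ p1⊥)
        [Ax]  ⊢ p1, p1⊥
        [Ax]  ⊢ p1, p1⊥
    [⅋]  ⊢ (p1 ⅋ p1⊥)
      [Ax]  ⊢ p1, p1⊥

Result: YES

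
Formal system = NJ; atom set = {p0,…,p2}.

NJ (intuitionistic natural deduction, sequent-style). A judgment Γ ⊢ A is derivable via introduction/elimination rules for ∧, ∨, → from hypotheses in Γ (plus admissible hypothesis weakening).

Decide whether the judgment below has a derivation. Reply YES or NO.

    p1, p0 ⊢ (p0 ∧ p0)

Proof tree:
[∧I] p1, p0 ⊢ (p0 ∧ p0)
  [Wk] p0, p1 ⊢ p0
    [Ax] p0 ⊢ p0
  [Wk] p0, p1 ⊢ p0
    [Ax] p0 ⊢ p0

Result: YES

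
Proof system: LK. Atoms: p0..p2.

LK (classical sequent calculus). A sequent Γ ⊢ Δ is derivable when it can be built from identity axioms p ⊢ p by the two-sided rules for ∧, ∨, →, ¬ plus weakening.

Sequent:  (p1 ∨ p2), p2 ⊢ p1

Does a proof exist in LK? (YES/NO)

Truth-table refutation:
  v=000: Γ:[(p1 ∨ p2)=F, p2=F] Δ:[p1=F] refutes=False
  v=001: Γ:[(p1 ∨ p2)=T, p2=T] Δ:[p1=F] refutes=True  ← countermodel

Result: NO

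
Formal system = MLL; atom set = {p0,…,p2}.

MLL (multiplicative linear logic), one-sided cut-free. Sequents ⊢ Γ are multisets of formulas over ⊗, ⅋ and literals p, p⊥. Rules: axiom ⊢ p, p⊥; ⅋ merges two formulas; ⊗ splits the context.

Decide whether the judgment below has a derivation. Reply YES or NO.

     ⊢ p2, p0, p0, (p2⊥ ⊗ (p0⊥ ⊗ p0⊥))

Derivation (root first):
[⊗]  ⊢ p2, p0, p0, (p2⊥ ⊗ (p0⊥ ⊗ p0⊥))
  [Ax]  ⊢ p2, p2⊥
  [⊗]  ⊢ p0, p0, (p0⊥ ⊗ p0⊥)
    [Ax]  ⊢ p0, p0⊥
    [Ax]  ⊢ p0, p0⊥

Result: YES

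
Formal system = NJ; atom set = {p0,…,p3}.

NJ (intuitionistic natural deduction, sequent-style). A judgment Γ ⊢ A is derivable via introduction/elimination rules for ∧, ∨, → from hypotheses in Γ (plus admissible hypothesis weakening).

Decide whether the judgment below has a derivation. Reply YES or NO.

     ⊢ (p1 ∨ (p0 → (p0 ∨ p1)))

Derivation (root first):
[∨I₂]  ⊢ (p1 ∨ (p0 → (p0 ∨ p1)))
  [→I]  ⊢ (p0 → (p0 ∨ p1))
    [∨I₁] p0 ⊢ (p0 ∨ p1)
      [Ax] p0 ⊢ p0

Result: YES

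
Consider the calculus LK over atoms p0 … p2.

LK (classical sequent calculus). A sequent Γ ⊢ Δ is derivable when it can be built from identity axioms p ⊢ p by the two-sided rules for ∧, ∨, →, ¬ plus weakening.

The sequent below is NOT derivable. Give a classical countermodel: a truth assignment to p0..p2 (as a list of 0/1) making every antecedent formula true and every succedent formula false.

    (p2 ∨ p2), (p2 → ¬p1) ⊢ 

Search for a countermodel by truth-table:
  v=000: Γ:[(p2 ∨ p2)=F, (p2 → ¬p1)=T] Δ:[] refutes=False
  v=001: Γ:[(p2 ∨ p2)=T, (p2 → ¬p1)=T] Δ:[] refutes=True  ← countermodel

Result: [0, 0, 1]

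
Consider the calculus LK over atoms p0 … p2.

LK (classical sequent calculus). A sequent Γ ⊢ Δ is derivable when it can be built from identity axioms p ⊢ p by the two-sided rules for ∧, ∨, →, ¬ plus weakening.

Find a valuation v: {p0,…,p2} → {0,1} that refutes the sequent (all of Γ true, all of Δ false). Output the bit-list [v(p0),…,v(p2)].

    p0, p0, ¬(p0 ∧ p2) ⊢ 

Enumerate valuations to refute Γ ⊢ Δ:
  v=000: Γ:[p0=F, p0=F, ¬(p0 ∧ p2)=T] Δ:[] refutes=False
  v=001: Γ:[p0=F, p0=F, ¬(p0 ∧ p2)=T] Δ:[] refutes=False
  v=010: Γ:[p0=F, p0=F, ¬(p0 ∧ p2)=T] Δ:[] refutes=False
  v=011: Γ:[p0=F, p0=F, ¬(p0 ∧ p2)=T] Δ:[] refutes=False
  v=100: Γ:[p0=T, p0=T, ¬(p0 ∧ p2)=T] Δ:[] refutes=True  ← countermodel

Result: [1, 0, 0]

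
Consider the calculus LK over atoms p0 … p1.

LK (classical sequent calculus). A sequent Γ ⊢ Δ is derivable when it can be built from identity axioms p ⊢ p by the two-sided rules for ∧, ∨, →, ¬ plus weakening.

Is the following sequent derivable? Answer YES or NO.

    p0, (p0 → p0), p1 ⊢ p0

Derivation trace:
[WL] p0, (p0 → p0), p1 ⊢ p0
  [→L] p0, (p0 → p0) ⊢ p0
    [Ax] p0 ⊢ p0
    [Ax] p0 ⊢ p0

Result: YES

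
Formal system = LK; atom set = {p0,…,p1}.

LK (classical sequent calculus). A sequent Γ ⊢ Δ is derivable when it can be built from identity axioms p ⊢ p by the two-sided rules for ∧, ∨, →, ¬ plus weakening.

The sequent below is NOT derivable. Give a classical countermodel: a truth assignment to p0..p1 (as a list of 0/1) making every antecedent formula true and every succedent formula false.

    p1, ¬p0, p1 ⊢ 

Truth-table refutation:
  v=00: Γ:[p1=F, ¬p0=T, p1=F] Δ:[] refutes=False
  v=01: Γ:[p1=T, ¬p0=T, p1=T] Δ:[] refutes=True  ← countermodel

Result: [0, 1]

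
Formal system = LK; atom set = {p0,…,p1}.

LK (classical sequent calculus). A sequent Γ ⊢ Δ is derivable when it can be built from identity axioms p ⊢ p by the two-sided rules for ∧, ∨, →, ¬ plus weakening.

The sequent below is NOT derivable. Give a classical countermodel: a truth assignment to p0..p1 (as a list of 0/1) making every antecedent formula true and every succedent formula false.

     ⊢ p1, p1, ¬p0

Search for a countermodel by truth-table:
  v=00: Γ:[] Δ:[p1=F, p1=F, ¬p0=T] refutes=False
  v=01: Γ:[] Δ:[p1=T, p1=T, ¬p0=T] refutes=False
  v=10: Γ:[] Δ:[p1=F, p1=F, ¬p0=F] refutes=True  ← countermodel

Result: [1, 0]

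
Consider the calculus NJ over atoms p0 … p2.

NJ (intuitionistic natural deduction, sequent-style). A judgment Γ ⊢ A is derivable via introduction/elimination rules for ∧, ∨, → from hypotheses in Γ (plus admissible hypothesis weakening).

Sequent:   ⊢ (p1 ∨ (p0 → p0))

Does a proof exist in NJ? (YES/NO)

Derivation (root first):
[∨I₂]  ⊢ (p1 ∨ (p0 → p0))
  [→I]  ⊢ (p0 → p0)
    [Ax] p0 ⊢ p0

Result: YES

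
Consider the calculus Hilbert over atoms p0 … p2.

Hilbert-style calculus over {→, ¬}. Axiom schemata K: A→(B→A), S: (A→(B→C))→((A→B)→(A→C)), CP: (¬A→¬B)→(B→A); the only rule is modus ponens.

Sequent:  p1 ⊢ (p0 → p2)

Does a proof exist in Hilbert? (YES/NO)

Truth-table refutation:
  v=000: Γ:[p1=F] Δ:[(p0 → p2)=T] refutes=False
  v=001: Γ:[p1=F] Δ:[(p0 → p2)=T] refutes=False
  v=010: Γ:[p1=T] Δ:[(p0 → p2)=T] refutes=False
  v=011: Γ:[p1=T] Δ:[(p0 → p2)=T] refutes=False
  v=100: Γ:[p1=F] Δ:[(p0 → p2)=F] refutes=False
  v=101: Γ:[p1=F] Δ:[(p0 → p2)=T] refutes=False
  v=110: Γ:[p1=T] Δ:[(p0 → p2)=F] refutes=True  ← countermodel

Result: NO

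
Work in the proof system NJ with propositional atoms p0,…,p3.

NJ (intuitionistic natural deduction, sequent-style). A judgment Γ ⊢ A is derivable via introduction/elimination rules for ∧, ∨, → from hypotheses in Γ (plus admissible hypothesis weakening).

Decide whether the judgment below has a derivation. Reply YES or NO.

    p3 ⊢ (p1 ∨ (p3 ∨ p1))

Proof tree:
[∨I₂] p3 ⊢ (p1 ∨ (p3 ∨ p1))
  [∨I₁] p3 ⊢ (p3 ∨ p1)
    [Ax] p3 ⊢ p3

Result: YES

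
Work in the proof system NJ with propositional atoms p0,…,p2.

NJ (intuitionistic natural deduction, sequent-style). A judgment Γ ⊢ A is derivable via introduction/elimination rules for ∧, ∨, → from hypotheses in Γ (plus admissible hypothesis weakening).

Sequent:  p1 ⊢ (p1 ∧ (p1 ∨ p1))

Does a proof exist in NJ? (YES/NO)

Proof tree:
[∧I] p1 ⊢ (p1 ∧ (p1 ∨ p1))
  [Ax] p1 ⊢ p1
  [∨I₂] p1 ⊢ (p1 ∨ p1)
    [Ax] p1 ⊢ p1

Result: YES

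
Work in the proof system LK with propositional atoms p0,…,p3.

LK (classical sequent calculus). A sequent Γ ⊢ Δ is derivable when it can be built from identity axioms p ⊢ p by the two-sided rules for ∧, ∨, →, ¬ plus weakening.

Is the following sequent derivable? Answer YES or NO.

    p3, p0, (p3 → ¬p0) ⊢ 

Derivation trace:
[→L] p3, p0, (p3 → ¬p0) ⊢ 
  [Ax] p3 ⊢ p3
  [¬L] p0, ¬p0 ⊢ 
    [Ax] p0 ⊢ p0

Result: YES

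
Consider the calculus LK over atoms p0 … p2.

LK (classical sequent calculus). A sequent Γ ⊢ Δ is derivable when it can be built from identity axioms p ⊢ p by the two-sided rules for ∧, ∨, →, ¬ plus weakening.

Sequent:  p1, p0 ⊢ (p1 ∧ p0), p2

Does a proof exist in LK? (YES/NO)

Derivation trace:
[WR] p1, p0 ⊢ (p1 ∧ p0), p2
  [∧R] p1, p0 ⊢ (p1 ∧ p0)
    [Ax] p1 ⊢ p1
    [Ax] p0 ⊢ p0

Result: YES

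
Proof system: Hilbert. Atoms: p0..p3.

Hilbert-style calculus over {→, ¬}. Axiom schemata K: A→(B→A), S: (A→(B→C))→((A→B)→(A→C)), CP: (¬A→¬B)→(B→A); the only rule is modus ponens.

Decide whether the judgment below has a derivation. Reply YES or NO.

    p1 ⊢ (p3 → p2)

Search for a countermodel by truth-table:
  v=0000: Γ:[p1=F] Δ:[(p3 → p2)=T] refutes=False
  v=0001: Γ:[p1=F] Δ:[(p3 → p2)=F] refutes=False
  v=0010: Γ:[p1=F] Δ:[(p3 → p2)=T] refutes=False
  v=0011: Γ:[p1=F] Δ:[(p3 → p2)=T] refutes=False
  v=0100: Γ:[p1=T] Δ:[(p3 → p2)=T] refutes=False
  v=0101: Γ:[p1=T] Δ:[(p3 → p2)=F] refutes=True  ← countermodel

Result: NO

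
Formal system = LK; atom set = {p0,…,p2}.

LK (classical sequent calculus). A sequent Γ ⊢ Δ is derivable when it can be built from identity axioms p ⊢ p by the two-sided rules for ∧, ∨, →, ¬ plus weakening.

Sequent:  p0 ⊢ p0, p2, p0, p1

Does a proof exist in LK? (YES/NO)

Derivation (root first):
[WR] p0 ⊢ p0, p2, p0, p1
  [WR] p0 ⊢ p0, p2, p0
    [WR] p0 ⊢ p0, p2
      [Ax] p0 ⊢ p0

Result: YES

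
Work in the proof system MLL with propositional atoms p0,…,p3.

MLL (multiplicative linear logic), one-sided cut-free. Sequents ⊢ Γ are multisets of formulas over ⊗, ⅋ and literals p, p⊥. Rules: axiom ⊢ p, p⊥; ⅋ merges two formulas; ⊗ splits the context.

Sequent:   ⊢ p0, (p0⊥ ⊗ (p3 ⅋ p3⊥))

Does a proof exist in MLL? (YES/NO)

Proof tree:
[⊗]  ⊢ p0, (p0⊥ ⊗ (p3 ⅋ p3⊥))
  [Ax]  ⊢ p0, p0⊥
  [⅋]  ⊢ (p3 ⅋ p3⊥)
    [Ax]  ⊢ p3, p3⊥

Result: YES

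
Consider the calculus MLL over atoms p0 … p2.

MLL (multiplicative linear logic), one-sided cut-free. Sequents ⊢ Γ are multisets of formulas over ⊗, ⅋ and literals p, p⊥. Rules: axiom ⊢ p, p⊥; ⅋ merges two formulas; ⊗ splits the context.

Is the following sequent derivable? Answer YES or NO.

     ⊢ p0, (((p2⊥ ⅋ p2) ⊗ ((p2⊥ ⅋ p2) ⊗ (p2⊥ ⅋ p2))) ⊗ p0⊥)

Derivation trace:
[⊗]  ⊢ p0, (((p2⊥ ⅋ p2) ⊗ ((p2⊥ ⅋ p2) ⊗ (p2⊥ ⅋ p2))) ⊗ p0⊥)
  [⊗]  ⊢ ((p2⊥ ⅋ p2) ⊗ ((p2⊥ ⅋ p2) ⊗ (p2⊥ ⅋ p2)))
    [⅋]  ⊢ (p2⊥ ⅋ p2)
      [Ax]  ⊢ p2, p2⊥
    [⊗]  ⊢ ((p2⊥ ⅋ p2) ⊗ (p2⊥ ⅋ p2))
      [⅋]  ⊢ (p2⊥ ⅋ p2)
        [Ax]  ⊢ p2, p2⊥
      [⅋]  ⊢ (p2⊥ ⅋ p2)
        [Ax]  ⊢ p2, p2⊥
  [Ax]  ⊢ p0, p0⊥

Result: YES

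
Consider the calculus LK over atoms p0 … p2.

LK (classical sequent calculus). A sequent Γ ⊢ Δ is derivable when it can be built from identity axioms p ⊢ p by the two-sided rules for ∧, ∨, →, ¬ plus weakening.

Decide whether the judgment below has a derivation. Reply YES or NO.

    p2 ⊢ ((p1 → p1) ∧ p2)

Proof tree:
[∧R] p2 ⊢ ((p1 → p1) ∧ p2)
  [→R]  ⊢ (p1 → p1)
    [Ax] p1 ⊢ p1
  [Ax] p2 ⊢ p2

Result: YES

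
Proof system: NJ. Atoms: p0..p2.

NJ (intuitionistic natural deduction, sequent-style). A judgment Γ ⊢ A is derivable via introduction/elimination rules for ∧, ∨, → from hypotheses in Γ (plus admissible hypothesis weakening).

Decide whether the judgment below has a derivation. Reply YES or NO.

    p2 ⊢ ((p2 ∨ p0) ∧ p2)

Derivation (root first):
[∧I] p2 ⊢ ((p2 ∨ p0) ∧ p2)
  [∨I₁] p2 ⊢ (p2 ∨ p0)
    [Ax] p2 ⊢ p2
  [Ax] p2 ⊢ p2

Result: YES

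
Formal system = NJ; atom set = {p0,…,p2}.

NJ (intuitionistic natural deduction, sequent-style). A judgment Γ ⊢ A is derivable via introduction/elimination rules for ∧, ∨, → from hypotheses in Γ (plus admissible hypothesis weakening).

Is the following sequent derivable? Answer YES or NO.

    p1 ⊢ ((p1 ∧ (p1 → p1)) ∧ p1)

Proof tree:
[∧I] p1 ⊢ ((p1 ∧ (p1 → p1)) ∧ p1)
  [∧I] p1 ⊢ (p1 ∧ (p1 → p1))
    [Ax] p1 ⊢ p1
    [→I]  ⊢ (p1 → p1)
      [Ax] p1 ⊢ p1
  [Ax] p1 ⊢ p1

Result: YES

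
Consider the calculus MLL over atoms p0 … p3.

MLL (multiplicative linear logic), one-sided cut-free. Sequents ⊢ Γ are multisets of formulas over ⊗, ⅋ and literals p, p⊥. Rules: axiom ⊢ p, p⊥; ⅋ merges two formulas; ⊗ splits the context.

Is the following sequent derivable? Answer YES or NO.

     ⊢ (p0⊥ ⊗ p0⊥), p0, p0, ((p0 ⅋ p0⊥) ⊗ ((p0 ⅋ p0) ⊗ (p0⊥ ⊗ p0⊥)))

Derivation trace:
[⊗]  ⊢ (p0⊥ ⊗ p0⊥), p0, p0, ((p0 ⅋ p0⊥) ⊗ ((p0 ⅋ p0) ⊗ (p0⊥ ⊗ p0⊥)))
  [⅋]  ⊢ (p0 ⅋ p0⊥)
    [Ax]  ⊢ p0, p0⊥
  [⊗]  ⊢ (p0⊥ ⊗ p0⊥), p0, p0, ((p0 ⅋ p0) ⊗ (p0⊥ ⊗ p0⊥))
    [⅋]  ⊢ (p0⊥ ⊗ p0⊥), (p0 ⅋ p0)
      [⊗]  ⊢ p0, p0, (p0⊥ ⊗ p0⊥)
        [Ax]  ⊢ p0, p0⊥
        [Ax]  ⊢ p0, p0⊥
    [⊗]  ⊢ p0, p0, (p0⊥ ⊗ p0⊥)
      [Ax]  ⊢ p0, p0⊥
      [Ax]  ⊢ p0, p0⊥

Result: YES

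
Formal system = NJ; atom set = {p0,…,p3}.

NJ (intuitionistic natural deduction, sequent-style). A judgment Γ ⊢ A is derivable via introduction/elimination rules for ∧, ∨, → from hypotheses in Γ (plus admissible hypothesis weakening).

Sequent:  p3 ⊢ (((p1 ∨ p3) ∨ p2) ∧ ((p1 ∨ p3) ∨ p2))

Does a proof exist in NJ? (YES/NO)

Proof tree:
[∧I] p3 ⊢ (((p1 ∨ p3) ∨ p2) ∧ ((p1 ∨ p3) ∨ p2))
  [∨I₁] p3 ⊢ ((p1 ∨ p3) ∨ p2)
    [∨I₂] p3 ⊢ (p1 ∨ p3)
      [Ax] p3 ⊢ p3
  [∨I₁] p3 ⊢ ((p1 ∨ p3) ∨ p2)
    [∨I₂] p3 ⊢ (p1 ∨ p3)
      [Ax] p3 ⊢ p3

Result: YES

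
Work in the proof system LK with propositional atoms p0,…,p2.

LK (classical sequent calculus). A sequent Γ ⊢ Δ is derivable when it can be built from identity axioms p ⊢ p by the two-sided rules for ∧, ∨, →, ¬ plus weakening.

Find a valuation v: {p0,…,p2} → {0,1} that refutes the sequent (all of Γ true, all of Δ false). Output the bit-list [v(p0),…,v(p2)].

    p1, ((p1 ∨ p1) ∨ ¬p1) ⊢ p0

Search for a countermodel by truth-table:
  v=000: Γ:[p1=F, ((p1 ∨ p1) ∨ ¬p1)=T] Δ:[p0=F] refutes=False
  v=001: Γ:[p1=F, ((p1 ∨ p1) ∨ ¬p1)=T] Δ:[p0=F] refutes=False
  v=010: Γ:[p1=T, ((p1 ∨ p1) ∨ ¬p1)=T] Δ:[p0=F] refutes=True  ← countermodel

Result: [0, 1, 0]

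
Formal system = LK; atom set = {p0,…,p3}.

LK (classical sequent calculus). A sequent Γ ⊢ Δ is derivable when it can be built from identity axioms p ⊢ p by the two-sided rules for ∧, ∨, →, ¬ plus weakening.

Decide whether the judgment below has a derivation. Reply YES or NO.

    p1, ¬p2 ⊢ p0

Search for a countermodel by truth-table:
  v=0000: Γ:[p1=F, ¬p2=T] Δ:[p0=F] refutes=False
  v=0001: Γ:[p1=F, ¬p2=T] Δ:[p0=F] refutes=False
  v=0010: Γ:[p1=F, ¬p2=F] Δ:[p0=F] refutes=False
  v=0011: Γ:[p1=F, ¬p2=F] Δ:[p0=F] refutes=False
  v=0100: Γ:[p1=T, ¬p2=T] Δ:[p0=F] refutes=True  ← countermodel

Result: NO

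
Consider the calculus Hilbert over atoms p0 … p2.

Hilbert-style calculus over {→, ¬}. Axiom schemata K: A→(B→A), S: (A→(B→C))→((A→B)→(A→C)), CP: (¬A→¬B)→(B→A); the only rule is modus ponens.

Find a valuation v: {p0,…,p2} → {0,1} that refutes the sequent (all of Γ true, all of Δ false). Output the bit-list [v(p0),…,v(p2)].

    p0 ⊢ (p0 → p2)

Truth-table refutation:
  v=000: Γ:[p0=F] Δ:[(p0 → p2)=T] refutes=False
  v=001: Γ:[p0=F] Δ:[(p0 → p2)=T] refutes=False
  v=010: Γ:[p0=F] Δ:[(p0 → p2)=T] refutes=False
  v=011: Γ:[p0=F] Δ:[(p0 → p2)=T] refutes=False
  v=100: Γ:[p0=T] Δ:[(p0 → p2)=F] refutes=True  ← countermodel

Result: [1, 0, 0]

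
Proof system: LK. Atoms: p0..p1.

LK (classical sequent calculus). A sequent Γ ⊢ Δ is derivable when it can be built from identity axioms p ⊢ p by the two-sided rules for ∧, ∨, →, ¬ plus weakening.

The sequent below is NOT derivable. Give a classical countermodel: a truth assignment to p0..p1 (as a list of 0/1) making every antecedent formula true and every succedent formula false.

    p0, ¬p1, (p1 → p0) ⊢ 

Enumerate valuations to refute Γ ⊢ Δ:
  v=00: Γ:[p0=F, ¬p1=T, (p1 → p0)=T] Δ:[] refutes=False
  v=01: Γ:[p0=F, ¬p1=F, (p1 → p0)=F] Δ:[] refutes=False
  v=10: Γ:[p0=T, ¬p1=T, (p1 → p0)=T] Δ:[] refutes=True  ← countermodel

Result: [1, 0]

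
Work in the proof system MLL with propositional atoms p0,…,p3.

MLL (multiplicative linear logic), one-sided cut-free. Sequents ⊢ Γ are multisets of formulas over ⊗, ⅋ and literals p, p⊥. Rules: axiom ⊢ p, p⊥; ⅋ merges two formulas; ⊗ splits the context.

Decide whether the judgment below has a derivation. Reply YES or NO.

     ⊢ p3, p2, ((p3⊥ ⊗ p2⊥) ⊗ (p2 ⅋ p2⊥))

Proof tree:
[⊗]  ⊢ p3, p2, ((p3⊥ ⊗ p2⊥) ⊗ (p2 ⅋ p2⊥))
  [⊗]  ⊢ p3, p2, (p3⊥ ⊗ p2⊥)
    [Ax]  ⊢ p3, p3⊥
    [Ax]  ⊢ p2, p2⊥
  [⅋]  ⊢ (p2 ⅋ p2⊥)
    [Ax]  ⊢ p2, p2⊥

Result: YES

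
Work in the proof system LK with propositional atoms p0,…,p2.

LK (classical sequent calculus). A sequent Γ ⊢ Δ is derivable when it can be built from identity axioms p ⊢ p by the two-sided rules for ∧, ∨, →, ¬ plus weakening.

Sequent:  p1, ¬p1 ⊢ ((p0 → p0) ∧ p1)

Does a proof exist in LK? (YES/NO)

Derivation trace:
[∧R] p1, ¬p1 ⊢ ((p0 → p0) ∧ p1)
  [→R] ¬p1 ⊢ (p0 → p0)
    [¬L] p0, ¬p1 ⊢ p0
      [WR] p0 ⊢ p0, p1
        [Ax] p0 ⊢ p0
  [Ax] p1 ⊢ p1

Result: YES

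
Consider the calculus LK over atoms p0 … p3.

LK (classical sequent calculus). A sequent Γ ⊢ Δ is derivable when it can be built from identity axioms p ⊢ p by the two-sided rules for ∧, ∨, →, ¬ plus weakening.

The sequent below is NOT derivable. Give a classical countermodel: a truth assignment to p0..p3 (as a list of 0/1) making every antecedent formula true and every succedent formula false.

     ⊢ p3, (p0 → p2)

Enumerate valuations to refute Γ ⊢ Δ:
  v=0000: Γ:[] Δ:[p3=F, (p0 → p2)=T] refutes=False
  v=0001: Γ:[] Δ:[p3=T, (p0 → p2)=T] refutes=False
  v=0010: Γ:[] Δ:[p3=F, (p0 → p2)=T] refutes=False
  v=0011: Γ:[] Δ:[p3=T, (p0 → p2)=T] refutes=False
  v=0100: Γ:[] Δ:[p3=F, (p0 → p2)=T] refutes=False
  v=0101: Γ:[] Δ:[p3=T, (p0 → p2)=T] refutes=False
  v=0110: Γ:[] Δ:[p3=F, (p0 → p2)=T] refutes=False
  v=0111: Γ:[] Δ:[p3=T, (p0 → p2)=T] refutes=False
  v=1000: Γ:[] Δ:[p3=F, (p0 → p2)=F] refutes=True  ← countermodel

Result: [1, 0, 0, 0]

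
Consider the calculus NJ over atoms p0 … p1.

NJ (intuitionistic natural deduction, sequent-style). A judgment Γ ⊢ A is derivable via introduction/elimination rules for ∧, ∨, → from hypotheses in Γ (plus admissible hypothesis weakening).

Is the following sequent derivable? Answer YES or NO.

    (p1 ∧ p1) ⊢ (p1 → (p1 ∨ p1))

Proof tree:
[Wk] (p1 ∧ p1) ⊢ (p1 → (p1 ∨ p1))
  [→I]  ⊢ (p1 → (p1 ∨ p1))
    [∨I₁] p1 ⊢ (p1 ∨ p1)
      [Ax] p1 ⊢ p1

Result: YES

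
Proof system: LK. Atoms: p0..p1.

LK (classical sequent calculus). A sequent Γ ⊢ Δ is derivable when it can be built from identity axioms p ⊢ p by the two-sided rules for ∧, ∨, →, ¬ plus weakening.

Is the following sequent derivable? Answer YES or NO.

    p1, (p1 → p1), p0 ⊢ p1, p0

Proof tree:
[WL] p1, (p1 → p1), p0 ⊢ p1, p0
  [WR] p1, (p1 → p1) ⊢ p1, p0
    [→L] p1, (p1 → p1) ⊢ p1
      [Ax] p1 ⊢ p1
      [Ax] p1 ⊢ p1

Result: YES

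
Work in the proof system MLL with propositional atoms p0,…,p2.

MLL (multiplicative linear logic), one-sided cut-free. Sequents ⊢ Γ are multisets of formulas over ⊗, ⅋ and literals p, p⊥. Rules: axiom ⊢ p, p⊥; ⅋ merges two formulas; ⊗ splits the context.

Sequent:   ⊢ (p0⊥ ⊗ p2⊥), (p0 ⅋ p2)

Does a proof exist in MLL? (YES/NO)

Proof tree:
[⅋]  ⊢ (p0⊥ ⊗ p2⊥), (p0 ⅋ p2)
  [⊗]  ⊢ p0, p2, (p0⊥ ⊗ p2⊥)
    [Ax]  ⊢ p0, p0⊥
    [Ax]  ⊢ p2, p2⊥

Result: YES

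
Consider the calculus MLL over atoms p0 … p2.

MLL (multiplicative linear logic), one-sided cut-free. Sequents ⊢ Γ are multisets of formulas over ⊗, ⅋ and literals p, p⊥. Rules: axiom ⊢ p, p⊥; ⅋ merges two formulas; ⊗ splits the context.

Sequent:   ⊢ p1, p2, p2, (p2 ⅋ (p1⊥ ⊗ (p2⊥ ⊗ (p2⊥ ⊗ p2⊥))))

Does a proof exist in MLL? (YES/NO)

Derivation trace:
[⅋]  ⊢ p1, p2, p2, (p2 ⅋ (p1⊥ ⊗ (p2⊥ ⊗ (p2⊥ ⊗ p2⊥))))
  [⊗]  ⊢ p1, p2, p2, p2, (p1⊥ ⊗ (p2⊥ ⊗ (p2⊥ ⊗ p2⊥)))
    [Ax]  ⊢ p1, p1⊥
    [⊗]  ⊢ p2, p2, p2, (p2⊥ ⊗ (p2⊥ ⊗ p2⊥))
      [Ax]  ⊢ p2, p2⊥
      [⊗]  ⊢ p2, p2, (p2⊥ ⊗ p2⊥)
        [Ax]  ⊢ p2, p2⊥
        [Ax]  ⊢ p2, p2⊥

Result: YES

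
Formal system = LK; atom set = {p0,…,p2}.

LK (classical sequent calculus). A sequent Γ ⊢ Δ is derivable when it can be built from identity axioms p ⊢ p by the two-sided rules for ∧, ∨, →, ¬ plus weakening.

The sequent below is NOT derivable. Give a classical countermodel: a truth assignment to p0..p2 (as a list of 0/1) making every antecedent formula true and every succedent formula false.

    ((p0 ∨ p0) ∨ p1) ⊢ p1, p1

Enumerate valuations to refute Γ ⊢ Δ:
  v=000: Γ:[((p0 ∨ p0) ∨ p1)=F] Δ:[p1=F, p1=F] refutes=False
  v=001: Γ:[((p0 ∨ p0) ∨ p1)=F] Δ:[p1=F, p1=F] refutes=False
  v=010: Γ:[((p0 ∨ p0) ∨ p1)=T] Δ:[p1=T, p1=T] refutes=False
  v=011: Γ:[((p0 ∨ p0) ∨ p1)=T] Δ:[p1=T, p1=T] refutes=False
  v=100: Γ:[((p0 ∨ p0) ∨ p1)=T] Δ:[p1=F, p1=F] refutes=True  ← countermodel

Result: [1, 0, 0]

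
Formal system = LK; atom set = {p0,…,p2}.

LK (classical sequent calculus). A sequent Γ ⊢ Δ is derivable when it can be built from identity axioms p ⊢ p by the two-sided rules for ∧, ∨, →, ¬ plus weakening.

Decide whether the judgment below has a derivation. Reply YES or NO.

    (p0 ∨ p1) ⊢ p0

Truth-table refutation:
  v=000: Γ:[(p0 ∨ p1)=F] Δ:[p0=F] refutes=False
  v=001: Γ:[(p0 ∨ p1)=F] Δ:[p0=F] refutes=False
  v=010: Γ:[(p0 ∨ p1)=T] Δ:[p0=F] refutes=True  ← countermodel

Result: NO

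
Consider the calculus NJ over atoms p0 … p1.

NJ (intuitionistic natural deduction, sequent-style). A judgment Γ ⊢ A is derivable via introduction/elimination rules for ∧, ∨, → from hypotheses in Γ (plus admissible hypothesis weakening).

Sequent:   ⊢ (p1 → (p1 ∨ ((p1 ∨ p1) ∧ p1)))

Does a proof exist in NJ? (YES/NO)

Derivation (root first):
[→I]  ⊢ (p1 → (p1 ∨ ((p1 ∨ p1) ∧ p1)))
  [∨I₂] p1 ⊢ (p1 ∨ ((p1 ∨ p1) ∧ p1))
    [∧I] p1 ⊢ ((p1 ∨ p1) ∧ p1)
      [∨I₁] p1 ⊢ (p1 ∨ p1)
        [Ax] p1 ⊢ p1
      [Ax] p1 ⊢ p1

Result: YES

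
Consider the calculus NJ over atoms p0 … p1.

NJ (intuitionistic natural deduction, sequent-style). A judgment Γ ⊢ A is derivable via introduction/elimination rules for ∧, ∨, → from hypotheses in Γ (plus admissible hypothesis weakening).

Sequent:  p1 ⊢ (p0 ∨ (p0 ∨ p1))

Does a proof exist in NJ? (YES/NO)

Derivation (root first):
[∨I₂] p1 ⊢ (p0 ∨ (p0 ∨ p1))
  [∨I₂] p1 ⊢ (p0 ∨ p1)
    [Ax] p1 ⊢ p1

Result: YES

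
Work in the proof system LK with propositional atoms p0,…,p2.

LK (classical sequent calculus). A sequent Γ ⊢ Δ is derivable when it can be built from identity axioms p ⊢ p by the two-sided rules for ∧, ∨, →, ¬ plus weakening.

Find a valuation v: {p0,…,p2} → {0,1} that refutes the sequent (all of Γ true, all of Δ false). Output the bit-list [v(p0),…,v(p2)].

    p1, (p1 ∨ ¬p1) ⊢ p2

Enumerate valuations to refute Γ ⊢ Δ:
  v=000: Γ:[p1=F, (p1 ∨ ¬p1)=T] Δ:[p2=F] refutes=False
  v=001: Γ:[p1=F, (p1 ∨ ¬p1)=T] Δ:[p2=T] refutes=False
  v=010: Γ:[p1=T, (p1 ∨ ¬p1)=T] Δ:[p2=F] refutes=True  ← countermodel

Result: [0, 1, 0]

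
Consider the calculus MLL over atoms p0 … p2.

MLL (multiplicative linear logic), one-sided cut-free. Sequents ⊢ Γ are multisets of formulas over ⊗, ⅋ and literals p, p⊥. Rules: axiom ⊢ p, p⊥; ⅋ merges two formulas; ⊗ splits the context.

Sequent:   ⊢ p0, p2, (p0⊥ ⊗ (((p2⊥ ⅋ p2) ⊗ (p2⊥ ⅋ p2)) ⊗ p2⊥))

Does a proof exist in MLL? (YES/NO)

Derivation trace:
[⊗]  ⊢ p0, p2, (p0⊥ ⊗ (((p2⊥ ⅋ p2) ⊗ (p2⊥ ⅋ p2)) ⊗ p2⊥))
  [Ax]  ⊢ p0, p0⊥
  [⊗]  ⊢ p2, (((p2⊥ ⅋ p2) ⊗ (p2⊥ ⅋ p2)) ⊗ p2⊥)
    [⊗]  ⊢ ((p2⊥ ⅋ p2) ⊗ (p2⊥ ⅋ p2))
      [⅋]  ⊢ (p2⊥ ⅋ p2)
        [Ax]  ⊢ p2, p2⊥
      [⅋]  ⊢ (p2⊥ ⅋ p2)
        [Ax]  ⊢ p2, p2⊥
    [Ax]  ⊢ p2, p2⊥

Result: YES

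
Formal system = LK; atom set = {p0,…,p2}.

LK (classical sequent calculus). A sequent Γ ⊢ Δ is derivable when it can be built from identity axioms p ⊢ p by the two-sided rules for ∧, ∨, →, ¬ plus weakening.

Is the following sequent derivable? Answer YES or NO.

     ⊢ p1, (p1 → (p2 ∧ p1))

Proof tree:
[→R]  ⊢ p1, (p1 → (p2 ∧ p1))
  [∧R] p1 ⊢ p1, (p2 ∧ p1)
    [WR] p1 ⊢ p1, p2
      [Ax] p1 ⊢ p1
    [Ax] p1 ⊢ p1

Result: YES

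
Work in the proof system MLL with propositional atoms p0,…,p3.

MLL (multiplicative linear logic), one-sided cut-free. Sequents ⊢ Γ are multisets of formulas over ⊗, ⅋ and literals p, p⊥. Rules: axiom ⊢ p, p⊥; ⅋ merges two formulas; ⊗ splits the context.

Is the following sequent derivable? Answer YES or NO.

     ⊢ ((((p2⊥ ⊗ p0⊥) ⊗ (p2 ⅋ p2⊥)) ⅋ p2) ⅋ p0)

Proof tree:
[⅋]  ⊢ ((((p2⊥ ⊗ p0⊥) ⊗ (p2 ⅋ p2⊥)) ⅋ p2) ⅋ p0)
  [⅋]  ⊢ p0, (((p2⊥ ⊗ p0⊥) ⊗ (p2 ⅋ p2⊥)) ⅋ p2)
    [⊗]  ⊢ p2, p0, ((p2⊥ ⊗ p0⊥) ⊗ (p2 ⅋ p2⊥))
      [⊗]  ⊢ p2, p0, (p2⊥ ⊗ p0⊥)
        [Ax]  ⊢ p2, p2⊥
        [Ax]  ⊢ p0, p0⊥
      [⅋]  ⊢ (p2 ⅋ p2⊥)
        [Ax]  ⊢ p2, p2⊥

Result: YES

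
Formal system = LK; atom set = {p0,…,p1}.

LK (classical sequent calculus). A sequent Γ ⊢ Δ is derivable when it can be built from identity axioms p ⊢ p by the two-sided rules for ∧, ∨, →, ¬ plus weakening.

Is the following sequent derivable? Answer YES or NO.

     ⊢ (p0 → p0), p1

Derivation trace:
[WR]  ⊢ (p0 → p0), p1
  [→R]  ⊢ (p0 → p0)
    [Ax] p0 ⊢ p0

Result: YES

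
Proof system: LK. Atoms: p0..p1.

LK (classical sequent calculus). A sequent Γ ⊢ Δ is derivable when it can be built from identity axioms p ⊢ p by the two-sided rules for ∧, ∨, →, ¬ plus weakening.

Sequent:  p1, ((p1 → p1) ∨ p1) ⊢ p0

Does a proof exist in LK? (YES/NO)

Truth-table refutation:
  v=00: Γ:[p1=F, ((p1 → p1) ∨ p1)=T] Δ:[p0=F] refutes=False
  v=01: Γ:[p1=T, ((p1 → p1) ∨ p1)=T] Δ:[p0=F] refutes=True  ← countermodel

Result: NO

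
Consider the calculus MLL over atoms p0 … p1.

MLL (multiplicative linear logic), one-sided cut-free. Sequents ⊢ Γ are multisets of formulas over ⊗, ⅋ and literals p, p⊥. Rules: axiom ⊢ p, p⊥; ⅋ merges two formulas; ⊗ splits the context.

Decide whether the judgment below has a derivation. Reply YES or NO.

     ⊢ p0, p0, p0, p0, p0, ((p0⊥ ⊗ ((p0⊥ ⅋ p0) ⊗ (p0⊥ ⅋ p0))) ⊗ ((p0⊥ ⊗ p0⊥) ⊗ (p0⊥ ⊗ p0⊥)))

Derivation trace:
[⊗]  ⊢ p0, p0, p0, p0, p0, ((p0⊥ ⊗ ((p0⊥ ⅋ p0) ⊗ (p0⊥ ⅋ p0))) ⊗ ((p0⊥ ⊗ p0⊥) ⊗ (p0⊥ ⊗ p0⊥)))
  [⊗]  ⊢ p0, (p0⊥ ⊗ ((p0⊥ ⅋ p0) ⊗ (p0⊥ ⅋ p0)))
    [Ax]  ⊢ p0, p0⊥
    [⊗]  ⊢ ((p0⊥ ⅋ p0) ⊗ (p0⊥ ⅋ p0))
      [⅋]  ⊢ (p0⊥ ⅋ p0)
        [Ax]  ⊢ p0, p0⊥
      [⅋]  ⊢ (p0⊥ ⅋ p0)
        [Ax]  ⊢ p0, p0⊥
  [⊗]  ⊢ p0, p0, p0, p0, ((p0⊥ ⊗ p0⊥) ⊗ (p0⊥ ⊗ p0⊥))
    [⊗]  ⊢ p0, p0, (p0⊥ ⊗ p0⊥)
      [Ax]  ⊢ p0, p0⊥
      [Ax]  ⊢ p0, p0⊥
    [⊗]  ⊢ p0, p0, (p0⊥ ⊗ p0⊥)
      [Ax]  ⊢ p0, p0⊥
      [Ax]  ⊢ p0, p0⊥

Result: YES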